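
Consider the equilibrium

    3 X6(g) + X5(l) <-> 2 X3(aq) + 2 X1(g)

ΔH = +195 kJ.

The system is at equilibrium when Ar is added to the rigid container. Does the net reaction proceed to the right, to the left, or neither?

At constant volume, adding an inert gas leaves every reacting species' partial pressure unchanged, so Q is unchanged — no shift from this change.

no shift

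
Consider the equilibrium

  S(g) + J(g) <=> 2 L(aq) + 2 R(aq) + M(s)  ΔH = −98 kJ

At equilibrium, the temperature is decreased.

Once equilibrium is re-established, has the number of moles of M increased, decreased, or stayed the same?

increases

The forward reaction is exothermic. Lowering T favours the exothermic direction — shift to the right.
The net shift is to the right. M is a product, so its amount increases.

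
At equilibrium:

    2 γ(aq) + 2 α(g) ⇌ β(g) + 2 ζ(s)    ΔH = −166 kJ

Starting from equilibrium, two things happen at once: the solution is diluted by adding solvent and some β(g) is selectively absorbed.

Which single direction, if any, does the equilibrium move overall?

Dilution lowers every aqueous concentration by the same factor. Δn_aq = 0 − 2 = -2, so the system shifts toward the side with more dissolved moles — to the left.
Removing β (g), a product, drives the reaction to the right.
The individual effects push in opposite directions; without quantitative information the net direction cannot be determined.

cannot be determined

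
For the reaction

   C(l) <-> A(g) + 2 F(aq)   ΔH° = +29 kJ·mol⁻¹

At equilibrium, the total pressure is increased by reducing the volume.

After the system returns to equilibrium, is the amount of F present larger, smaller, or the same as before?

decreases

Gas moles: reactants 0, products 1 (Δn_gas = +1). Compression shifts the system toward the side with fewer moles of gas — to the left.
The net shift is to the left. F is a product, so its amount decreases.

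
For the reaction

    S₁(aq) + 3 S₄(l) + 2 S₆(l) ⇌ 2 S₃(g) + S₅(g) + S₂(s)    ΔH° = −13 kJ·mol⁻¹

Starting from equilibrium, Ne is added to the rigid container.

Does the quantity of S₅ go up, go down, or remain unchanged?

unchanged

At constant volume, adding an inert gas leaves every reacting species' partial pressure unchanged, so Q is unchanged — no shift from this change.
No net shift occurs, so the amount of S₅ is unchanged.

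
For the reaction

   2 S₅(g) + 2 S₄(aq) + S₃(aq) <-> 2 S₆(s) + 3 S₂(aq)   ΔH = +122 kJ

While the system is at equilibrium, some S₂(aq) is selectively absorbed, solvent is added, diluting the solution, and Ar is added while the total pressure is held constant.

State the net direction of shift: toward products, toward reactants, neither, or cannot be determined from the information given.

cannot be determined

Removing S₂ (aq), a product, drives the reaction to the right.
Dilution scales every aqueous concentration by the same factor. Δn_aq = 3 − 3 = 0, so Q is unchanged — no shift.
Adding inert gas at constant total pressure expands the volume and lowers every reacting partial pressure. With Δn_gas = 0 − 2 = -2, Q moves away from K toward the side with fewer gas moles, so the system shifts toward the side with more gas moles — to the left.
The individual effects push in opposite directions; without quantitative information the net direction cannot be determined.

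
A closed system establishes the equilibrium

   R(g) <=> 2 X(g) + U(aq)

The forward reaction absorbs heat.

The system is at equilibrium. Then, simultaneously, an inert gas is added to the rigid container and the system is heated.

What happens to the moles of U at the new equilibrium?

At constant volume, adding an inert gas leaves every reacting species' partial pressure unchanged, so Q is unchanged — no shift from this change.
The forward reaction is endothermic. Raising T favours the endothermic direction — shift to the right.
The net shift is to the right. U is a product, so its amount increases.

increases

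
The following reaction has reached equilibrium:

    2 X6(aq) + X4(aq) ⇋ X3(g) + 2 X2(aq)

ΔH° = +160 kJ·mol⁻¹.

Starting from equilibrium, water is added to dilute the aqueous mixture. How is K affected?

unchanged

The equilibrium constant depends only on temperature. This perturbation may move the position of equilibrium, but since T is unchanged, K itself is unchanged.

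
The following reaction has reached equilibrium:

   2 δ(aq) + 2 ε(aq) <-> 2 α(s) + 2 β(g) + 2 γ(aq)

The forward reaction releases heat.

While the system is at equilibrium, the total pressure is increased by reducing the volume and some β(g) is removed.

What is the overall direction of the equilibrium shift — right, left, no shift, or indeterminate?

Gas moles: reactants 0, products 2 (Δn_gas = +2). Compression shifts the system toward the side with fewer moles of gas — to the left.
Removing β (g), a product, drives the reaction to the right.
The individual effects push in opposite directions; without quantitative information the net direction cannot be determined.

cannot be determined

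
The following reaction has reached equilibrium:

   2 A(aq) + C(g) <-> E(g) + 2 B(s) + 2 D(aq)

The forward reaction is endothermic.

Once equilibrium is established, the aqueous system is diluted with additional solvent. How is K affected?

unchanged

The equilibrium constant depends only on temperature. This perturbation changes neither the position of equilibrium nor K.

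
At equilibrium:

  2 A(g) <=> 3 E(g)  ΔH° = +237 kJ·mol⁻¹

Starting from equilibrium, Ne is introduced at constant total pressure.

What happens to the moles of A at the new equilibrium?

decreases

Adding inert gas at constant total pressure expands the volume and lowers every reacting partial pressure. With Δn_gas = 3 − 2 = +1, Q moves away from K toward the side with fewer gas moles, so the system shifts toward the side with more gas moles — to the right.
The net shift is to the right. A is a reactant, so its amount decreases.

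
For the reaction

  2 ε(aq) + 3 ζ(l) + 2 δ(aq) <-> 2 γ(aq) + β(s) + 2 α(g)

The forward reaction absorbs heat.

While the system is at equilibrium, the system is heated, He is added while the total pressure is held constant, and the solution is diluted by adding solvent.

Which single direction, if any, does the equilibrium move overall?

The forward reaction is endothermic. Raising T favours the endothermic direction — shift to the right.
Adding inert gas at constant total pressure expands the volume and lowers every reacting partial pressure. With Δn_gas = 2 − 0 = +2, Q moves away from K toward the side with fewer gas moles, so the system shifts toward the side with more gas moles — to the right.
Dilution lowers every aqueous concentration by the same factor. Δn_aq = 2 − 4 = -2, so the system shifts toward the side with more dissolved moles — to the left.
The individual effects push in opposite directions; without quantitative information the net direction cannot be determined.

cannot be determined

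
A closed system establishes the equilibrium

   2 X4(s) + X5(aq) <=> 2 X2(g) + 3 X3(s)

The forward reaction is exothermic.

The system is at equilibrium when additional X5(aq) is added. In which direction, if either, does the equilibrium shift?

right

Adding X5 (aq), a reactant, drives the reaction to the right.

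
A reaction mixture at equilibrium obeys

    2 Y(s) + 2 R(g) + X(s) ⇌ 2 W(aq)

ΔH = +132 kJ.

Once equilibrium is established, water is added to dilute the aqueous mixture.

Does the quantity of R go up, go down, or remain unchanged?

Dilution lowers every aqueous concentration by the same factor. Δn_aq = 2 − 0 = +2, so the system shifts toward the side with more dissolved moles — to the right.
The net shift is to the right. R is a reactant, so its amount decreases.

decreases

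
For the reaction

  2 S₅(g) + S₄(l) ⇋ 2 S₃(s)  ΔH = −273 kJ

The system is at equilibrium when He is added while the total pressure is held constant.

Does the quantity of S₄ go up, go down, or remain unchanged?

Adding inert gas at constant total pressure expands the volume and lowers every reacting partial pressure. With Δn_gas = 0 − 2 = -2, Q moves away from K toward the side with fewer gas moles, so the system shifts toward the side with more gas moles — to the left.
The net shift is to the left. S₄ is a reactant, so its amount increases.

increases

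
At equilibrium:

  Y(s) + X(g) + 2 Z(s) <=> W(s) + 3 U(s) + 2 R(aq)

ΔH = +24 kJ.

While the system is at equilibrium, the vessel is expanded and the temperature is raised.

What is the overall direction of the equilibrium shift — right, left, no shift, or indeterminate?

cannot be determined

Gas moles: reactants 1, products 0 (Δn_gas = -1). Expansion shifts the system toward the side with more moles of gas — to the left.
The forward reaction is endothermic. Raising T favours the endothermic direction — shift to the right.
The individual effects push in opposite directions; without quantitative information the net direction cannot be determined.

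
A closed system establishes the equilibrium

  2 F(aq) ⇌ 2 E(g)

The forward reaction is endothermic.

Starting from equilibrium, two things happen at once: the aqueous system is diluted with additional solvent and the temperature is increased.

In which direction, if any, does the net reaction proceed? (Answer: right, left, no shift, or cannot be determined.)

cannot be determined

Dilution lowers every aqueous concentration by the same factor. Δn_aq = 0 − 2 = -2, so the system shifts toward the side with more dissolved moles — to the left.
The forward reaction is endothermic. Raising T favours the endothermic direction — shift to the right.
The individual effects push in opposite directions; without quantitative information the net direction cannot be determined.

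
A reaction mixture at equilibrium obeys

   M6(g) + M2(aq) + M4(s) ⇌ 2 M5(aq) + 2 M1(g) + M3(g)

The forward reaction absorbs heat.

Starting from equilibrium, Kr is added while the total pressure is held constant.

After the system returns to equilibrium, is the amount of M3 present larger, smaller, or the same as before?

increases

Adding inert gas at constant total pressure expands the volume and lowers every reacting partial pressure. With Δn_gas = 3 − 1 = +2, Q moves away from K toward the side with fewer gas moles, so the system shifts toward the side with more gas moles — to the right.
The net shift is to the right. M3 is a product, so its amount increases.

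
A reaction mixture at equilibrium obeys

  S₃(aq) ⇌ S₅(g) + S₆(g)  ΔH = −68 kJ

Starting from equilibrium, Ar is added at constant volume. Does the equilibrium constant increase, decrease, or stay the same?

The equilibrium constant depends only on temperature. This perturbation changes neither the position of equilibrium nor K.

unchanged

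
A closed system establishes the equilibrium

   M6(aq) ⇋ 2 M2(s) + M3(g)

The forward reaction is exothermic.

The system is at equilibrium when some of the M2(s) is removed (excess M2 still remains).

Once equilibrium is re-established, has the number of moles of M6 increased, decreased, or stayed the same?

M2 is a pure solid; its activity is 1 regardless of amount, so Q is unaffected — no shift from this change.
No net shift occurs, so the amount of M6 is unchanged.

unchanged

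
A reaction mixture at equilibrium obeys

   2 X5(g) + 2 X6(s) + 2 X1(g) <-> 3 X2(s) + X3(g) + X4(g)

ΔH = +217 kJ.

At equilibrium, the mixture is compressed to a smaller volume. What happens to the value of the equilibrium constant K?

unchanged

The equilibrium constant depends only on temperature. This perturbation may move the position of equilibrium, but since T is unchanged, K itself is unchanged.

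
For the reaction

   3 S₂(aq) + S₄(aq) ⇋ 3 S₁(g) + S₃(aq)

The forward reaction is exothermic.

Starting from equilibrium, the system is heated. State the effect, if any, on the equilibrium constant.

decreases

K depends on temperature via the van 't Hoff relation. The forward reaction is exothermic, so raising T decreases K.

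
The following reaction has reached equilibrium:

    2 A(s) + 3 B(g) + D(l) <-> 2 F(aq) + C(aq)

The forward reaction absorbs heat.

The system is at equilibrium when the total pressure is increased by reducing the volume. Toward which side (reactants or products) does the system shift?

right

Gas moles: reactants 3, products 0 (Δn_gas = -3). Compression shifts the system toward the side with fewer moles of gas — to the right.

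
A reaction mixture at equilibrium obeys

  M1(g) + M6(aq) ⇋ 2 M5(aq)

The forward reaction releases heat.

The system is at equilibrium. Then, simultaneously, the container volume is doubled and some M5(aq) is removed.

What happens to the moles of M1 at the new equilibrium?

Gas moles: reactants 1, products 0 (Δn_gas = -1). Expansion shifts the system toward the side with more moles of gas — to the left.
Removing M5 (aq), a product, drives the reaction to the right.
The two effects oppose each other, so the net shift — and hence the change in M1 — cannot be determined from the given information.

cannot be determined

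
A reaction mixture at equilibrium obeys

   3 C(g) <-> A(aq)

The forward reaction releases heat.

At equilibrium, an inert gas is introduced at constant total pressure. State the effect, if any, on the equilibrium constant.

The equilibrium constant depends only on temperature. This perturbation may move the position of equilibrium, but since T is unchanged, K itself is unchanged.

unchanged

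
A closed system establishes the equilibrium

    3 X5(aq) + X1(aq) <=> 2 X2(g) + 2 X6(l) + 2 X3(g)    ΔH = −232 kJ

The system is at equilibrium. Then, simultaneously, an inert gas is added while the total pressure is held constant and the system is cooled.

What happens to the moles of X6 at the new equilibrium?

increases

Adding inert gas at constant total pressure expands the volume and lowers every reacting partial pressure. With Δn_gas = 4 − 0 = +4, Q moves away from K toward the side with fewer gas moles, so the system shifts toward the side with more gas moles — to the right.
The forward reaction is exothermic. Lowering T favours the exothermic direction — shift to the right.
The net shift is to the right. X6 is a product, so its amount increases.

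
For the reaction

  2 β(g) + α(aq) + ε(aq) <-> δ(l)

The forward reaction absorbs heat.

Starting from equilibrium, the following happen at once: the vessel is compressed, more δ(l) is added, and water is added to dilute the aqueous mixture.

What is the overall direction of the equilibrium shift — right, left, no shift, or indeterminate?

cannot be determined

Gas moles: reactants 2, products 0 (Δn_gas = -2). Compression shifts the system toward the side with fewer moles of gas — to the right.
δ is a pure liquid; its activity is 1 regardless of amount, so Q is unaffected — no shift from this change.
Dilution lowers every aqueous concentration by the same factor. Δn_aq = 0 − 2 = -2, so the system shifts toward the side with more dissolved moles — to the left.
The individual effects push in opposite directions; without quantitative information the net direction cannot be determined.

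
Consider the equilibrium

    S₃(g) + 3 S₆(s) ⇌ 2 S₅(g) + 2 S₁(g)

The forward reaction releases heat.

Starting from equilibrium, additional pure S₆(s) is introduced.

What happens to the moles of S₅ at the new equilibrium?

S₆ is a pure solid; its activity is 1 regardless of amount, so Q is unaffected — no shift from this change.
No net shift occurs, so the amount of S₅ is unchanged.

unchanged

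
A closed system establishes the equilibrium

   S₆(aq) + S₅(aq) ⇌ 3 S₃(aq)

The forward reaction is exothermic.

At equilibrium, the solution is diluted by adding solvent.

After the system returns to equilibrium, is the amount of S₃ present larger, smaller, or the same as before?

Dilution lowers every aqueous concentration by the same factor. Δn_aq = 3 − 2 = +1, so the system shifts toward the side with more dissolved moles — to the right.
The net shift is to the right. S₃ is a product, so its amount increases.

increases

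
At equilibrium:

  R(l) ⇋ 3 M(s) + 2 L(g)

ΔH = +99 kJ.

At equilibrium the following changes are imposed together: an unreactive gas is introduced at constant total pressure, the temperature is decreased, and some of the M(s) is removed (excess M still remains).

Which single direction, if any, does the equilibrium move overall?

Adding inert gas at constant total pressure expands the volume and lowers every reacting partial pressure. With Δn_gas = 2 − 0 = +2, Q moves away from K toward the side with fewer gas moles, so the system shifts toward the side with more gas moles — to the right.
The forward reaction is endothermic. Lowering T favours the exothermic direction — shift to the left.
M is a pure solid; its activity is 1 regardless of amount, so Q is unaffected — no shift from this change.
The individual effects push in opposite directions; without quantitative information the net direction cannot be determined.

cannot be determined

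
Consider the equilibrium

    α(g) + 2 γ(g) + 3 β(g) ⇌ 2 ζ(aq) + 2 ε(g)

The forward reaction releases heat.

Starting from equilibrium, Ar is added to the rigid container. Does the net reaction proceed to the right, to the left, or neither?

At constant volume, adding an inert gas leaves every reacting species' partial pressure unchanged, so Q is unchanged — no shift from this change.

no shift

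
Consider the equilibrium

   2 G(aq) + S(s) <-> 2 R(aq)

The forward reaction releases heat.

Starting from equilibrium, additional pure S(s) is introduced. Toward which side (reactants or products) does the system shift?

no shift

S is a pure solid; its activity is 1 regardless of amount, so Q is unaffected — no shift from this change.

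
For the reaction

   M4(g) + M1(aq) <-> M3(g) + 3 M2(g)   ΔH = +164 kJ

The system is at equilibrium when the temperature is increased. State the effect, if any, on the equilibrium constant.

K depends on temperature via the van 't Hoff relation. The forward reaction is endothermic, so raising T increases K.

increases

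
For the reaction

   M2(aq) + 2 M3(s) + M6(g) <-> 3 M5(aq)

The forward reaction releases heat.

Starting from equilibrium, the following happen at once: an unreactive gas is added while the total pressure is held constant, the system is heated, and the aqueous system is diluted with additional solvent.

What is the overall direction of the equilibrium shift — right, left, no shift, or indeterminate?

cannot be determined

Adding inert gas at constant total pressure expands the volume and lowers every reacting partial pressure. With Δn_gas = 0 − 1 = -1, Q moves away from K toward the side with fewer gas moles, so the system shifts toward the side with more gas moles — to the left.
The forward reaction is exothermic. Raising T favours the endothermic direction — shift to the left.
Dilution lowers every aqueous concentration by the same factor. Δn_aq = 3 − 1 = +2, so the system shifts toward the side with more dissolved moles — to the right.
The individual effects push in opposite directions; without quantitative information the net direction cannot be determined.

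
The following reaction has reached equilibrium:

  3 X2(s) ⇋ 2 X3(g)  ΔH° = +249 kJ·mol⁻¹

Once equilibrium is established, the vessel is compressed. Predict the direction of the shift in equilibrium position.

Gas moles: reactants 0, products 2 (Δn_gas = +2). Compression shifts the system toward the side with fewer moles of gas — to the left.

left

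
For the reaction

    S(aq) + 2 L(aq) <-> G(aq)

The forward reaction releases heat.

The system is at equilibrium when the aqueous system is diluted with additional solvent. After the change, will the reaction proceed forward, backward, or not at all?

Dilution lowers every aqueous concentration by the same factor. Δn_aq = 1 − 3 = -2, so the system shifts toward the side with more dissolved moles — to the left.

left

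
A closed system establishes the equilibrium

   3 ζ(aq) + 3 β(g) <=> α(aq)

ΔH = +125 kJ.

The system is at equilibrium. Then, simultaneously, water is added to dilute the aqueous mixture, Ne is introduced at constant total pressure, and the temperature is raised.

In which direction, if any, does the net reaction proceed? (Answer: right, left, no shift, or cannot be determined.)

cannot be determined

Dilution lowers every aqueous concentration by the same factor. Δn_aq = 1 − 3 = -2, so the system shifts toward the side with more dissolved moles — to the left.
Adding inert gas at constant total pressure expands the volume and lowers every reacting partial pressure. With Δn_gas = 0 − 3 = -3, Q moves away from K toward the side with fewer gas moles, so the system shifts toward the side with more gas moles — to the left.
The forward reaction is endothermic. Raising T favours the endothermic direction — shift to the right.
The individual effects push in opposite directions; without quantitative information the net direction cannot be determined.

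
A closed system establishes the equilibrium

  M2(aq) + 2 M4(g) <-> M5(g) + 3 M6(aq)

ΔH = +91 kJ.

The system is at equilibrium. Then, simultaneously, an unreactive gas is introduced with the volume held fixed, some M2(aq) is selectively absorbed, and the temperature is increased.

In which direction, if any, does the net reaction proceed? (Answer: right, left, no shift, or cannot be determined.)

cannot be determined

At constant volume, adding an inert gas leaves every reacting species' partial pressure unchanged, so Q is unchanged — no shift from this change.
Removing M2 (aq), a reactant, drives the reaction to the left.
The forward reaction is endothermic. Raising T favours the endothermic direction — shift to the right.
The individual effects push in opposite directions; without quantitative information the net direction cannot be determined.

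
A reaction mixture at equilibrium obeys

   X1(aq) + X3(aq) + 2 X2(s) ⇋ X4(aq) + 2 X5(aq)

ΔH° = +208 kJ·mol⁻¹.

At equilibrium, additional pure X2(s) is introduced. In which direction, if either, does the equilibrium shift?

no shift

X2 is a pure solid; its activity is 1 regardless of amount, so Q is unaffected — no shift from this change.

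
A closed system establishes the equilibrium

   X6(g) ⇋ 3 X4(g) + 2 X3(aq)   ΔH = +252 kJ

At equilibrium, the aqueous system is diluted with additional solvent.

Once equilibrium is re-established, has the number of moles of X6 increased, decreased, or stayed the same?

Dilution lowers every aqueous concentration by the same factor. Δn_aq = 2 − 0 = +2, so the system shifts toward the side with more dissolved moles — to the right.
The net shift is to the right. X6 is a reactant, so its amount decreases.

decreases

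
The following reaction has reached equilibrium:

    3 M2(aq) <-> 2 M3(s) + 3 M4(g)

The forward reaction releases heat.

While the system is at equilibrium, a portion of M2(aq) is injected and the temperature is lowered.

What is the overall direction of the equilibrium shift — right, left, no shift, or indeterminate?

right

Adding M2 (aq), a reactant, drives the reaction to the right.
The forward reaction is exothermic. Lowering T favours the exothermic direction — shift to the right.
All effects act in the same direction — net shift to the right.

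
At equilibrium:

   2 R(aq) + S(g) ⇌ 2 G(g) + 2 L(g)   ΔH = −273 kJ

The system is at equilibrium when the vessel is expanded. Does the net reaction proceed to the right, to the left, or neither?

Gas moles: reactants 1, products 4 (Δn_gas = +3). Expansion shifts the system toward the side with more moles of gas — to the right.

right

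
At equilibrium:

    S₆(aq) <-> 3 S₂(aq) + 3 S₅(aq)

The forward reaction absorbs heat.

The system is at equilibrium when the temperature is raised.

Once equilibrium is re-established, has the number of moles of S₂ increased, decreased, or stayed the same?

increases

The forward reaction is endothermic. Raising T favours the endothermic direction — shift to the right.
The net shift is to the right. S₂ is a product, so its amount increases.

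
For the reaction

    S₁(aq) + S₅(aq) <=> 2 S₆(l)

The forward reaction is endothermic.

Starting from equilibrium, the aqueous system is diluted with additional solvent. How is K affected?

The equilibrium constant depends only on temperature. This perturbation may move the position of equilibrium, but since T is unchanged, K itself is unchanged.

unchanged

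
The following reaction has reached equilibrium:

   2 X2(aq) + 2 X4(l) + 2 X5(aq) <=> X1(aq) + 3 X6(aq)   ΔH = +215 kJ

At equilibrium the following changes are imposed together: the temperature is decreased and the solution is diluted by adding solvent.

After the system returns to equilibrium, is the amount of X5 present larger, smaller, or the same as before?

The forward reaction is endothermic. Lowering T favours the exothermic direction — shift to the left.
Dilution scales every aqueous concentration by the same factor. Δn_aq = 4 − 4 = 0, so Q is unchanged — no shift.
The net shift is to the left. X5 is a reactant, so its amount increases.

increases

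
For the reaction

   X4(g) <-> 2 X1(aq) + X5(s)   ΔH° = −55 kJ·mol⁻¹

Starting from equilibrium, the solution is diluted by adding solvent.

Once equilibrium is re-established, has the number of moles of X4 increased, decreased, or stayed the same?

Dilution lowers every aqueous concentration by the same factor. Δn_aq = 2 − 0 = +2, so the system shifts toward the side with more dissolved moles — to the right.
The net shift is to the right. X4 is a reactant, so its amount decreases.

decreases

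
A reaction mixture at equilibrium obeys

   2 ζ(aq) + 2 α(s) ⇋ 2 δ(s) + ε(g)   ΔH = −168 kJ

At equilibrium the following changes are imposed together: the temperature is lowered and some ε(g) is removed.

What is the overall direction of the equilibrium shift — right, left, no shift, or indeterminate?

right

The forward reaction is exothermic. Lowering T favours the exothermic direction — shift to the right.
Removing ε (g), a product, drives the reaction to the right.
All effects act in the same direction — net shift to the right.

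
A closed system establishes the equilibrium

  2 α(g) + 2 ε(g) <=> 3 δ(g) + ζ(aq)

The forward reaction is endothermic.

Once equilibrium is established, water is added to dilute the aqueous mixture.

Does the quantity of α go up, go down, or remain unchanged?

Dilution lowers every aqueous concentration by the same factor. Δn_aq = 1 − 0 = +1, so the system shifts toward the side with more dissolved moles — to the right.
The net shift is to the right. α is a reactant, so its amount decreases.

decreases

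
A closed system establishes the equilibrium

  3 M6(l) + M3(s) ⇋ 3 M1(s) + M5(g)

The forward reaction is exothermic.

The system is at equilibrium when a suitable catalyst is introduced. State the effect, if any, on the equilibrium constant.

unchanged

The equilibrium constant depends only on temperature. This perturbation changes neither the position of equilibrium nor K.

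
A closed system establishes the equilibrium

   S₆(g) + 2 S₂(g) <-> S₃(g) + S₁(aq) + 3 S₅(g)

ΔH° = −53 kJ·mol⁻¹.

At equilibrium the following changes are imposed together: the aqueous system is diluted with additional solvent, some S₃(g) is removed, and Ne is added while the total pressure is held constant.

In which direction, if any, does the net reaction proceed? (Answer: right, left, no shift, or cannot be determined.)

right

Dilution lowers every aqueous concentration by the same factor. Δn_aq = 1 − 0 = +1, so the system shifts toward the side with more dissolved moles — to the right.
Removing S₃ (g), a product, drives the reaction to the right.
Adding inert gas at constant total pressure expands the volume and lowers every reacting partial pressure. With Δn_gas = 4 − 3 = +1, Q moves away from K toward the side with fewer gas moles, so the system shifts toward the side with more gas moles — to the right.
All effects act in the same direction — net shift to the right.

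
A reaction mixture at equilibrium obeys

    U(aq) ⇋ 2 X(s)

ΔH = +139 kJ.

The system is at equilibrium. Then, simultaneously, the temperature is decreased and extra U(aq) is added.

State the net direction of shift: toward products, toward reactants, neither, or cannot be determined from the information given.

The forward reaction is endothermic. Lowering T favours the exothermic direction — shift to the left.
Adding U (aq), a reactant, drives the reaction to the right.
The individual effects push in opposite directions; without quantitative information the net direction cannot be determined.

cannot be determined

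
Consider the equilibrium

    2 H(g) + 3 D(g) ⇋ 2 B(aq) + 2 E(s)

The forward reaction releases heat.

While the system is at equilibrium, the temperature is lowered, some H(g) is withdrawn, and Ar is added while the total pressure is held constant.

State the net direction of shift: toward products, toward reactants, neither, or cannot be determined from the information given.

The forward reaction is exothermic. Lowering T favours the exothermic direction — shift to the right.
Removing H (g), a reactant, drives the reaction to the left.
Adding inert gas at constant total pressure expands the volume and lowers every reacting partial pressure. With Δn_gas = 0 − 5 = -5, Q moves away from K toward the side with fewer gas moles, so the system shifts toward the side with more gas moles — to the left.
The individual effects push in opposite directions; without quantitative information the net direction cannot be determined.

cannot be determined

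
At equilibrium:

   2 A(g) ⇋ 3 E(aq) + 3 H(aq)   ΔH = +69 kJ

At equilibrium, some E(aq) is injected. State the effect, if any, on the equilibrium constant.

The equilibrium constant depends only on temperature. This perturbation may move the position of equilibrium, but since T is unchanged, K itself is unchanged.

unchanged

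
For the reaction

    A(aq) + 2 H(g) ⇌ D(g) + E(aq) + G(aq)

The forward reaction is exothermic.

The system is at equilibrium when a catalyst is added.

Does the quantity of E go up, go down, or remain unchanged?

unchanged

A catalyst speeds both forward and reverse rates equally; it changes neither Q nor K — no shift from this change.
No net shift occurs, so the amount of E is unchanged.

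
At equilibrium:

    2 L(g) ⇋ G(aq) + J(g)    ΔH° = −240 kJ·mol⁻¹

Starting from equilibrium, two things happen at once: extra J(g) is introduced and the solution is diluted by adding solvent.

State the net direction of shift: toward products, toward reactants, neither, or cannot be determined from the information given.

cannot be determined

Adding J (g), a product, drives the reaction to the left.
Dilution lowers every aqueous concentration by the same factor. Δn_aq = 1 − 0 = +1, so the system shifts toward the side with more dissolved moles — to the right.
The individual effects push in opposite directions; without quantitative information the net direction cannot be determined.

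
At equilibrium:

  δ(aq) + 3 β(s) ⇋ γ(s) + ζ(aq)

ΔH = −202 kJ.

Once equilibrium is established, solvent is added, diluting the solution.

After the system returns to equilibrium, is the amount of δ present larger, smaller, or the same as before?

Dilution scales every aqueous concentration by the same factor. Δn_aq = 1 − 1 = 0, so Q is unchanged — no shift.
No net shift occurs, so the amount of δ is unchanged.

unchanged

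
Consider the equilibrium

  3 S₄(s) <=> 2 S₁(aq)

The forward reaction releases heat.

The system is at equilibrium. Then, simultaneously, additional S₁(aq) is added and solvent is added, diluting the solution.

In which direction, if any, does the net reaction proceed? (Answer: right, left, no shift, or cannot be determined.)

Adding S₁ (aq), a product, drives the reaction to the left.
Dilution lowers every aqueous concentration by the same factor. Δn_aq = 2 − 0 = +2, so the system shifts toward the side with more dissolved moles — to the right.
The individual effects push in opposite directions; without quantitative information the net direction cannot be determined.

cannot be determined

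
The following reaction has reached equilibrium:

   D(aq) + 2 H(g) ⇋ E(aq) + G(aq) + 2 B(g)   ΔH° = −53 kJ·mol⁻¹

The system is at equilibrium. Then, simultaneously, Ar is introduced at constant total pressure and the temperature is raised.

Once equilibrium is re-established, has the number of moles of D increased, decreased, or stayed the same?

increases

Adding inert gas at constant total pressure expands the volume, scaling every reacting partial pressure by the same factor. Δn_gas = 2 − 2 = 0, so Q is unchanged — no shift.
The forward reaction is exothermic. Raising T favours the endothermic direction — shift to the left.
The net shift is to the left. D is a reactant, so its amount increases.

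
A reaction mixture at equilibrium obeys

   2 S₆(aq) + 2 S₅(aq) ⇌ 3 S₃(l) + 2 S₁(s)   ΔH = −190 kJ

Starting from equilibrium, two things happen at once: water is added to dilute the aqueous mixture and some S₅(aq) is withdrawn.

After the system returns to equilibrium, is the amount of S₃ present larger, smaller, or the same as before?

Dilution lowers every aqueous concentration by the same factor. Δn_aq = 0 − 4 = -4, so the system shifts toward the side with more dissolved moles — to the left.
Removing S₅ (aq), a reactant, drives the reaction to the left.
The net shift is to the left. S₃ is a product, so its amount decreases.

decreases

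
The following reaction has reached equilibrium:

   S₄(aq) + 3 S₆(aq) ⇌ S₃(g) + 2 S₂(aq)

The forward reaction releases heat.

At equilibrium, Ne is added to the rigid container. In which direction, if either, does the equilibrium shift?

no shift

At constant volume, adding an inert gas leaves every reacting species' partial pressure unchanged, so Q is unchanged — no shift from this change.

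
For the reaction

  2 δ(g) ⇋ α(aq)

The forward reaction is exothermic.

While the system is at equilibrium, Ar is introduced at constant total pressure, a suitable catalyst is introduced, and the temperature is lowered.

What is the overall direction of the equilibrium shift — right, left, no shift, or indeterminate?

Adding inert gas at constant total pressure expands the volume and lowers every reacting partial pressure. With Δn_gas = 0 − 2 = -2, Q moves away from K toward the side with fewer gas moles, so the system shifts toward the side with more gas moles — to the left.
A catalyst speeds both forward and reverse rates equally; it changes neither Q nor K — no shift from this change.
The forward reaction is exothermic. Lowering T favours the exothermic direction — shift to the right.
The individual effects push in opposite directions; without quantitative information the net direction cannot be determined.

cannot be determined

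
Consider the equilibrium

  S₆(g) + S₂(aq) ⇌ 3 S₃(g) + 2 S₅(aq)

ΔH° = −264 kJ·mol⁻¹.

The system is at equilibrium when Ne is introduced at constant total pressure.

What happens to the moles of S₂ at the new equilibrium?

decreases

Adding inert gas at constant total pressure expands the volume and lowers every reacting partial pressure. With Δn_gas = 3 − 1 = +2, Q moves away from K toward the side with fewer gas moles, so the system shifts toward the side with more gas moles — to the right.
The net shift is to the right. S₂ is a reactant, so its amount decreases.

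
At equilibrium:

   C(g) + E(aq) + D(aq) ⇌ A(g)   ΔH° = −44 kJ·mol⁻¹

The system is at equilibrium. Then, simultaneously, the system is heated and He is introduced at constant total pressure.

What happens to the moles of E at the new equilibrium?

The forward reaction is exothermic. Raising T favours the endothermic direction — shift to the left.
Adding inert gas at constant total pressure expands the volume, scaling every reacting partial pressure by the same factor. Δn_gas = 1 − 1 = 0, so Q is unchanged — no shift.
The net shift is to the left. E is a reactant, so its amount increases.

increases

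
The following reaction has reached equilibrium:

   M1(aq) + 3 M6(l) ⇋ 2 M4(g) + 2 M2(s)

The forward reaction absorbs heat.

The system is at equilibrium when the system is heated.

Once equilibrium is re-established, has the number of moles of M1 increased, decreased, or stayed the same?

The forward reaction is endothermic. Raising T favours the endothermic direction — shift to the right.
The net shift is to the right. M1 is a reactant, so its amount decreases.

decreases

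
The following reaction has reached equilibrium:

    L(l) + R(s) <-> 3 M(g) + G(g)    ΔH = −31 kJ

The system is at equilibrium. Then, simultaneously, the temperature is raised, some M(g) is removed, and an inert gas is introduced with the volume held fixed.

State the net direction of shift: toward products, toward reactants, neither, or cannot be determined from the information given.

cannot be determined

The forward reaction is exothermic. Raising T favours the endothermic direction — shift to the left.
Removing M (g), a product, drives the reaction to the right.
At constant volume, adding an inert gas leaves every reacting species' partial pressure unchanged, so Q is unchanged — no shift from this change.
The individual effects push in opposite directions; without quantitative information the net direction cannot be determined.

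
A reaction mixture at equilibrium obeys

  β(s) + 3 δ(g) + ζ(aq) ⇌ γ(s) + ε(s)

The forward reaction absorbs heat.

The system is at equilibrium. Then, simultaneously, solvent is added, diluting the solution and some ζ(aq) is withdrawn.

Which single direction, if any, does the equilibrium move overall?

Dilution lowers every aqueous concentration by the same factor. Δn_aq = 0 − 1 = -1, so the system shifts toward the side with more dissolved moles — to the left.
Removing ζ (aq), a reactant, drives the reaction to the left.
All effects act in the same direction — net shift to the left.

left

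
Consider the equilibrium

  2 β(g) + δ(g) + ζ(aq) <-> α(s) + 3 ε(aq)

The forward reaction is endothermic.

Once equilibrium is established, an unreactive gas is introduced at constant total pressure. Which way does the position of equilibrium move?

left

Adding inert gas at constant total pressure expands the volume and lowers every reacting partial pressure. With Δn_gas = 0 − 3 = -3, Q moves away from K toward the side with fewer gas moles, so the system shifts toward the side with more gas moles — to the left.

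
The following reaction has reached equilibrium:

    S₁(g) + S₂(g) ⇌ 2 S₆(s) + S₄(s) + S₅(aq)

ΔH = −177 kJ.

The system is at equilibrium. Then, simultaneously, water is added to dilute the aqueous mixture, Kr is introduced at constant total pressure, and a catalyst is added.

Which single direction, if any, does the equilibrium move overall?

cannot be determined

Dilution lowers every aqueous concentration by the same factor. Δn_aq = 1 − 0 = +1, so the system shifts toward the side with more dissolved moles — to the right.
Adding inert gas at constant total pressure expands the volume and lowers every reacting partial pressure. With Δn_gas = 0 − 2 = -2, Q moves away from K toward the side with fewer gas moles, so the system shifts toward the side with more gas moles — to the left.
A catalyst speeds both forward and reverse rates equally; it changes neither Q nor K — no shift from this change.
The individual effects push in opposite directions; without quantitative information the net direction cannot be determined.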